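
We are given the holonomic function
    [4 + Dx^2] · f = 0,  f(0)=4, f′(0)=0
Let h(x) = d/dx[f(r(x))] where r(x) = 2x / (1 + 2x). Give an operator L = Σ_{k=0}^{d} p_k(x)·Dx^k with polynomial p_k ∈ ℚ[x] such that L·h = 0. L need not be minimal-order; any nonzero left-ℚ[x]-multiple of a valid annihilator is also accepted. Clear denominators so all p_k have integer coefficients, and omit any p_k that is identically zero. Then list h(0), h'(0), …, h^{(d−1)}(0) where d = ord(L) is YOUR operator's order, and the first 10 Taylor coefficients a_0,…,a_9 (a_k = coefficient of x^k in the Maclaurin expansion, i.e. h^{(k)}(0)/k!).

L = (40 + 96·x + 96·x^2) + (12 + 72·x + 144·x^2 + 96·x^3)·Dx + (1 + 8·x + 24·x^2 + 32·x^3 + 16·x^4)·Dx^2  (order 2).
h: a_k = 0, -64, 384, -4096/3, 10240/3, -78848/15, -14336/5, 19283968/315, -10584064/35, 3138568192/2835, …
ICs: h(0) = 0, h′(0) = -64.

f: a_k = 4, 0, -8, 0, 8/3, 0, -16/45, 0, 8/315, 0, …
Substitute x→r, Dx→(1/r')Dx; clear ⇒ L₀.
Differentiate: ansatz ord ≤ ord L₀ ⇒ L.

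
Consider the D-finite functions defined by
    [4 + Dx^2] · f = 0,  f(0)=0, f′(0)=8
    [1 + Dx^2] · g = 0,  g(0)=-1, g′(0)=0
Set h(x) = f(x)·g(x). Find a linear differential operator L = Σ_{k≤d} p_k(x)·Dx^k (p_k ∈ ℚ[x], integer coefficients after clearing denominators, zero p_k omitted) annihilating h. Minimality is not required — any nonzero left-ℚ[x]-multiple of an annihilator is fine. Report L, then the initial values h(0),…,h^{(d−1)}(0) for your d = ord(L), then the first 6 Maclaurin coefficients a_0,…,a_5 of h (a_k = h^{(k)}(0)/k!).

L = 9 + 10·Dx^2 + Dx^4  (order 4).
h: a_k = 0, -8, 0, 28/3, 0, -61/15, …
ICs: h(0) = 0, h′(0) = -8, h′′(0) = 0, h′′′(0) = 56.

f: a_k = 0, 8, 0, -16/3, 0, 16/15, …
g: a_k = -1, 0, 1/2, 0, -1/24, 0, …
Sym-product of L_f,L_g gives L₀ (≤ ord 4).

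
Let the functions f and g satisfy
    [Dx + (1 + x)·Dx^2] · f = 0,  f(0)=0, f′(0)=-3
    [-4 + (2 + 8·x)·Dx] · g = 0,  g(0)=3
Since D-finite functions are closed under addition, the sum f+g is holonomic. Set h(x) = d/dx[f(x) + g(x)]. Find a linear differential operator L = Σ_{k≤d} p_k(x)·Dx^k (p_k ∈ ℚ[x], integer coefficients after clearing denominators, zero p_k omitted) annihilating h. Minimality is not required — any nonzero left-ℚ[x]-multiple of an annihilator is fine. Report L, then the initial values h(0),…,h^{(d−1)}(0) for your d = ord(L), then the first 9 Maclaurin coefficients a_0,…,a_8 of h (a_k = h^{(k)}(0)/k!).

f: a_k = 0, -3, 3/2, -1, 3/4, -3/5, 1/2, -3/7, 3/8, …
g: a_k = 3, 6, -6, 12, -30, 84, -252, 792, -2574, …
L₀ := lclm(L_f,L_g); ord L₀ ≤ 2+1.
h₀' ⇒ L via d/dx closure of L₀.
L = (-8 + 4·x) + (-10 - 8·x + 20·x^2)·Dx + (-1 - 3·x + 6·x^2 + 8·x^3)·Dx^2  (order 2).
h: a_k = 3, -9, 33, -117, 417, -1509, 5541, -20589, 77217, …
ICs: h(0) = 3, h′(0) = -9.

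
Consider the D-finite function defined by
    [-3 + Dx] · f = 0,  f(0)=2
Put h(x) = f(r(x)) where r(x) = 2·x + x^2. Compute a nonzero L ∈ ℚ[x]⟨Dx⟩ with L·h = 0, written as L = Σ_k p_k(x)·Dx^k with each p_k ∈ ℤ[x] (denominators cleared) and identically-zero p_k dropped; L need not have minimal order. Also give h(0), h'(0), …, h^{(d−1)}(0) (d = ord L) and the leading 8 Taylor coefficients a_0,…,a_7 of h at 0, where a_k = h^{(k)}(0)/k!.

f: a_k = 2, 6, 9, 9, 27/4, 81/20, 81/40, 243/280, …
f∘r: x↦r, Dx↦Dx/r' in L_f ⇒ L₀.
L = (-6 - 6·x) + Dx  (order 1).
h: a_k = 2, 12, 42, 108, 225, 1998/5, 3123/5, 30726/35, …
ICs: h(0) = 2.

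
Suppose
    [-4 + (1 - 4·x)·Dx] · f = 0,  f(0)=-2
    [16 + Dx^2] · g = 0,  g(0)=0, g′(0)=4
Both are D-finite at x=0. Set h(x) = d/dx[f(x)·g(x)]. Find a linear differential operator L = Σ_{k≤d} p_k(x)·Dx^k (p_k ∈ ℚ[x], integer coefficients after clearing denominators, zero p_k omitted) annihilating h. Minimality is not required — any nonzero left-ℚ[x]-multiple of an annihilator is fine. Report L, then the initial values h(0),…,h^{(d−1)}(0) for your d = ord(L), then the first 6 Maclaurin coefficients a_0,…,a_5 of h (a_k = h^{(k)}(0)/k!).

f: a_k = -2, -8, -32, -128, -512, -2048, …
g: a_k = 0, 4, 0, -32/3, 0, 128/15, …
Sym-product of L_f,L_g gives L₀ (≤ ord 2).
Differentiate: ansatz ord ≤ ord L₀ ⇒ L.
L = (-16 - 128·x + 256·x^2) + (-8 + 32·x)·Dx + (1 - 8·x + 16·x^2)·Dx^2  (order 2).
h: a_k = -8, -64, -320, -5120/3, -25856/3, -206848/5, …
ICs: h(0) = -8, h′(0) = -64.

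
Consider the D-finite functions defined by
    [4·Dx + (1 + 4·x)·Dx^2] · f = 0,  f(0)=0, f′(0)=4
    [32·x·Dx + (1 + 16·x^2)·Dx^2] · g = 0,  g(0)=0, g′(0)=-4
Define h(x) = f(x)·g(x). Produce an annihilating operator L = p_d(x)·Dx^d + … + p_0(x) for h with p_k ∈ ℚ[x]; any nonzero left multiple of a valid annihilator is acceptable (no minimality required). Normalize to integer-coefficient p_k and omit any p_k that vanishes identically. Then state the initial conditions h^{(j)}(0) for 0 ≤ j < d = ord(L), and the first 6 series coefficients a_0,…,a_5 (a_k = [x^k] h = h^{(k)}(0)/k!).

f: a_k = 0, 4, -8, 64/3, -64, 1024/5, …
g: a_k = 0, -4, 0, 64/3, 0, -1024/5, …
Product ⇒ symmetric product L₀, ord ≤ 4.
L = (1536 + 11264·x + 81920·x^2 + 638976·x^3 + 1966080·x^4 + 3407872·x^5 + 4194304·x^7)·Dx + (288 + 7936·x + 78848·x^2 + 495616·x^3 + 2228224·x^4 + 6094848·x^5 + 9175040·x^6 + 3145728·x^7 + 14680064·x^8)·Dx^2 + (48 + 1024·x + 12288·x^2 + 79872·x^3 + 368640·x^4 + 1277952·x^5 + 3145728·x^6 + 4718592·x^7 + 3145728·x^8 + 8388608·x^9)·Dx^3 + (5 + 72·x + 592·x^2 + 3584·x^3 + 16896·x^4 + 61440·x^5 + 172032·x^6 + 393216·x^7 + 589824·x^8 + 524288·x^9 + 1048576·x^10)·Dx^4  (order 4).
h: a_k = 0, 0, -16, 32, 0, 256/3, …
ICs: h(0) = 0, h′(0) = 0, h′′(0) = -32, h′′′(0) = 192.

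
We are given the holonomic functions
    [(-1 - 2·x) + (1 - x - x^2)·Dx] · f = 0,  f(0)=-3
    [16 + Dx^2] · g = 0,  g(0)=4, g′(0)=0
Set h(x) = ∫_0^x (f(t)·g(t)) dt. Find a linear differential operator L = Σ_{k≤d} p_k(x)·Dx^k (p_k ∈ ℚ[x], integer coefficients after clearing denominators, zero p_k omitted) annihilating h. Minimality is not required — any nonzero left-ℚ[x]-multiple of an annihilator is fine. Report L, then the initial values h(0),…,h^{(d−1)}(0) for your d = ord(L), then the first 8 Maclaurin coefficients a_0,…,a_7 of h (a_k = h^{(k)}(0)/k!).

L = (-14 + 16·x + 16·x^2)·Dx + (2 + 4·x)·Dx^2 + (-1 + x + x^2)·Dx^3  (order 3).
h: a_k = 0, -12, -6, 24, 15, 4/5, 32/3, 292/15, …
ICs: h(0) = 0, h′(0) = -12, h′′(0) = -12.

f: a_k = -3, -3, -6, -9, -15, -24, -39, -63, …
g: a_k = 4, 0, -32, 0, 128/3, 0, -1024/45, 0, …
h₀=f·g: eliminate ⇒ L₀, order ≤ 1·2.
∫: right-multiply L₀ by Dx.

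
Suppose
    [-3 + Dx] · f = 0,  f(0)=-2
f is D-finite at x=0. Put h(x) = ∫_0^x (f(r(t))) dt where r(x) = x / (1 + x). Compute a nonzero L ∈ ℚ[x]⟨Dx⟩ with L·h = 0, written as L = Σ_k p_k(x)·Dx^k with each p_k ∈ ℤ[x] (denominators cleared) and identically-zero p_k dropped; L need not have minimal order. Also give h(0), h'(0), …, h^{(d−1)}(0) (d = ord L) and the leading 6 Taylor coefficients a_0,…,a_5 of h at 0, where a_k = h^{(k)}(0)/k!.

L = -3·Dx + (1 + 2·x + x^2)·Dx^2  (order 2).
h: a_k = 0, -2, -3, -1, 3/4, -3/20, …
ICs: h(0) = 0, h′(0) = -2.

f: a_k = -2, -6, -9, -9, -27/4, -81/20, …
Substitute x→r, Dx→(1/r')Dx; clear ⇒ L₀.
Integrate: L := L₀·Dx.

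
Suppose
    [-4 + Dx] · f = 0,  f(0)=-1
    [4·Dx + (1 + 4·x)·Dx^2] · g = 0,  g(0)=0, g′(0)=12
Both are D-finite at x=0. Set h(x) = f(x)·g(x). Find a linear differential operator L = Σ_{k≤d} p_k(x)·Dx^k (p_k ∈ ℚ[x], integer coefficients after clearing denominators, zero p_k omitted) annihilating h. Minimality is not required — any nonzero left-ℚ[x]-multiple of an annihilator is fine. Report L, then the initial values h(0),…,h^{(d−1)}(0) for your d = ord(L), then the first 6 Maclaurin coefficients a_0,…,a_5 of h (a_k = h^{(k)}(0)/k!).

f: a_k = -1, -4, -8, -32/3, -32/3, -128/15, …
g: a_k = 0, 12, -24, 64, -192, 3072/5, …
Product ⇒ symmetric product L₀, ord ≤ 2.
L = 64·x + (-4 - 32·x)·Dx + (1 + 4·x)·Dx^2  (order 2).
h: a_k = 0, -12, -24, -64, 0, -1152/5, …
ICs: h(0) = 0, h′(0) = -12.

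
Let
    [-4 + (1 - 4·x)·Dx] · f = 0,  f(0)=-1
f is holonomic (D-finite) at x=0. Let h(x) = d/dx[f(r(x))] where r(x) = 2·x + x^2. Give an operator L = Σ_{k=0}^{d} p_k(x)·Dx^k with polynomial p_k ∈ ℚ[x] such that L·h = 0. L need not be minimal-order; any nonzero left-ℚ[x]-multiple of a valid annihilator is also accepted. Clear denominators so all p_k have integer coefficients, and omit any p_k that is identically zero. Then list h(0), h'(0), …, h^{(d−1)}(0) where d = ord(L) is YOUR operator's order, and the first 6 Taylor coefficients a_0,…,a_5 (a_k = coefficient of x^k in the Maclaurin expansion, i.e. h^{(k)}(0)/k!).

f: a_k = -1, -4, -16, -64, -256, -1024, …
L₀ from L_f via x↦r, Dx↦r'^{-1}Dx.
h=h₀': d/dx-closure on L₀ ⇒ L.
L = (17 + 24·x + 12·x^2) + (-1 + 7·x + 12·x^2 + 4·x^3)·Dx  (order 1).
h: a_k = -8, -136, -1728, -19520, -206720, -2101632, …
ICs: h(0) = -8.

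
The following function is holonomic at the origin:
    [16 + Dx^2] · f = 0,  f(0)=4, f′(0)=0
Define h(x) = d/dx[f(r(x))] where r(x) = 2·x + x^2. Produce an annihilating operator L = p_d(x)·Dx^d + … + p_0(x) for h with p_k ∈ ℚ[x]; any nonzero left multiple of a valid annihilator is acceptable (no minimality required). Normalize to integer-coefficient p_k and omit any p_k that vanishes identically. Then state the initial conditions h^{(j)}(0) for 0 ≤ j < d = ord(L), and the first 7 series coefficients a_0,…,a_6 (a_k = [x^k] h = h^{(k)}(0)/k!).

L = (67 + 256·x + 384·x^2 + 256·x^3 + 64·x^4) + (-3 - 3·x)·Dx + (1 + 2·x + x^2)·Dx^2  (order 2).
h: a_k = 0, -256, -384, 7808/3, 20480/3, -38912/15, -422912/15, …
ICs: h(0) = 0, h′(0) = -256.

f: a_k = 4, 0, -32, 0, 128/3, 0, -1024/45, …
Change of var in L_f (x↦r) gives L₀.
h₀' ⇒ L via d/dx closure of L₀.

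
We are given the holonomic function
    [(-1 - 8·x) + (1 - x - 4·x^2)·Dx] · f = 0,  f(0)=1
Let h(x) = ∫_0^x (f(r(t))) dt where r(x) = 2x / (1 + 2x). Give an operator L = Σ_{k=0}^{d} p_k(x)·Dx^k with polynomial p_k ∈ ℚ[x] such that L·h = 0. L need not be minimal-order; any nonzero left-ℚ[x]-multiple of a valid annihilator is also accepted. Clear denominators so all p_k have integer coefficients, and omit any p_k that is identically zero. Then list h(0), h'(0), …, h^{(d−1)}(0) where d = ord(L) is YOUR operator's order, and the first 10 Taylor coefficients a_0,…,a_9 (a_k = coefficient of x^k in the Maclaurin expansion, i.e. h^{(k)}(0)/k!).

L = (2 + 36·x)·Dx + (-1 - 4·x + 12·x^2 + 32·x^3)·Dx^2  (order 2).
h: a_k = 0, 1, 1, 16/3, 0, 256/5, -256/3, 5120/7, -2304, 118784/9, …
ICs: h(0) = 0, h′(0) = 1.

f: a_k = 1, 1, 5, 9, 29, 65, 181, 441, 1165, 2929, …
Change of var in L_f (x↦r) gives L₀.
h=∫₀ˣh₀: take L = L₀·Dx.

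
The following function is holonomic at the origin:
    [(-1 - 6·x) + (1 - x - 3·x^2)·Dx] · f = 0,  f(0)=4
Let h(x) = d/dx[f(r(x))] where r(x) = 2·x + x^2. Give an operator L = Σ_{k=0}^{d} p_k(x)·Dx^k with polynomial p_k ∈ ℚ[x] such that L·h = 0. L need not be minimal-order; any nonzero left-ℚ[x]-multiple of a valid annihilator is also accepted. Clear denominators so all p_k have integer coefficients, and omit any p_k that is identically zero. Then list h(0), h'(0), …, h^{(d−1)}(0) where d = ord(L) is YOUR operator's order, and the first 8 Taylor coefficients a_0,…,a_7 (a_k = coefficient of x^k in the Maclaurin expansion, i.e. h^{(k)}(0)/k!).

f: a_k = 4, 4, 16, 28, 76, 160, 388, 868, …
L₀ from L_f via x↦r, Dx↦r'^{-1}Dx.
Derive L from L₀ (diff closure).
L = (17 + 114·x + 597·x^2 + 1260·x^3 + 1215·x^4 + 540·x^5 + 90·x^6) + (-1 - 11·x + 21·x^2 + 211·x^3 + 405·x^4 + 333·x^5 + 126·x^6 + 18·x^7)·Dx  (order 1).
h: a_k = 8, 136, 864, 6272, 38600, 236904, 1393056, 8069216, …
ICs: h(0) = 8.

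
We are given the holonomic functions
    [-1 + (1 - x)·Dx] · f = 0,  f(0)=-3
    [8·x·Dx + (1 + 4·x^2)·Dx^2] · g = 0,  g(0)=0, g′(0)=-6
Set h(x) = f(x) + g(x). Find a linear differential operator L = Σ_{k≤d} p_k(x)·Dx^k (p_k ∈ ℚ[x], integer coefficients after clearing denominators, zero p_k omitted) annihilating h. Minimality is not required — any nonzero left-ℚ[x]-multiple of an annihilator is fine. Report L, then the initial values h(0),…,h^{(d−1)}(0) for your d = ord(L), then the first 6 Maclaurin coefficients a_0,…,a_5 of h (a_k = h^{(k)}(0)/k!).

f: a_k = -3, -3, -3, -3, -3, -3, …
g: a_k = 0, -6, 0, 8, 0, -96/5, …
L₀ := lclm(L_f,L_g); ord L₀ ≤ 1+2.
L = (-8 + 32·x + 96·x^2)·Dx + (7 - 8·x - 20·x^2 + 96·x^3)·Dx^2 + (-1 - 3·x - 12·x^3 + 16·x^4)·Dx^3  (order 3).
h: a_k = -3, -9, -3, 5, -3, -111/5, …
ICs: h(0) = -3, h′(0) = -9, h′′(0) = -6.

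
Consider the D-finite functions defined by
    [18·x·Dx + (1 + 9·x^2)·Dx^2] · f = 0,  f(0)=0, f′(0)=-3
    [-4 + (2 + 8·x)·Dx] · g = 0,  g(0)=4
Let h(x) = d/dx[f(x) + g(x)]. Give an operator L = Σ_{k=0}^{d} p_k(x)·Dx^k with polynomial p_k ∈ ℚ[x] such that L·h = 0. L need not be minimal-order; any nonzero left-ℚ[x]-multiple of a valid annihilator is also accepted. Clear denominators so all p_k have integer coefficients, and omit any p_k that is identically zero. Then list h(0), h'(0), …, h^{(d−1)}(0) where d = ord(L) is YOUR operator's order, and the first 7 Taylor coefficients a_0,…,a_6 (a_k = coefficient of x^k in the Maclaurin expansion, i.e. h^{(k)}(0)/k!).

f: a_k = 0, -3, 0, 9, 0, -243/5, 0, …
g: a_k = 4, 8, -8, 16, -40, 112, -336, …
Sum ⇒ L₀ = lclm(L_f,L_g) in ℚ(x)⟨Dx⟩.
h₀' ⇒ L via d/dx closure of L₀.
L = (-36 - 360·x + 972·x^2 + 1944·x^3) + (-30 - 144·x - 18·x^2 + 3888·x^3 + 6804·x^4)·Dx + (-2 + 10·x + 108·x^2 + 306·x^3 + 1134·x^4 + 1944·x^5)·Dx^2  (order 2).
h: a_k = 5, -16, 75, -160, 317, -2016, 9579, …
ICs: h(0) = 5, h′(0) = -16.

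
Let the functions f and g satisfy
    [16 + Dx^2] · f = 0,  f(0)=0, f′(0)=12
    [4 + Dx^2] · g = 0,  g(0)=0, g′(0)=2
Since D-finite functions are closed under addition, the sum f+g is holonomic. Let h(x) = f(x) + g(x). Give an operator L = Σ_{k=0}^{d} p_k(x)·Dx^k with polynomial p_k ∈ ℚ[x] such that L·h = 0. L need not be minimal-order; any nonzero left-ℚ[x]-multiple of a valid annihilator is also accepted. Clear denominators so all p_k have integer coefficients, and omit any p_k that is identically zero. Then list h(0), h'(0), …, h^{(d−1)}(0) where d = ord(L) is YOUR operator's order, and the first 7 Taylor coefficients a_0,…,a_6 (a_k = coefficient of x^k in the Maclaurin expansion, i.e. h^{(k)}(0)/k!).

f: a_k = 0, 12, 0, -32, 0, 128/5, 0, …
g: a_k = 0, 2, 0, -4/3, 0, 4/15, 0, …
L₀ := lclm(L_f,L_g); ord L₀ ≤ 2+2.
L = 64 + 20·Dx^2 + Dx^4  (order 4).
h: a_k = 0, 14, 0, -100/3, 0, 388/15, 0, …
ICs: h(0) = 0, h′(0) = 14, h′′(0) = 0, h′′′(0) = -200.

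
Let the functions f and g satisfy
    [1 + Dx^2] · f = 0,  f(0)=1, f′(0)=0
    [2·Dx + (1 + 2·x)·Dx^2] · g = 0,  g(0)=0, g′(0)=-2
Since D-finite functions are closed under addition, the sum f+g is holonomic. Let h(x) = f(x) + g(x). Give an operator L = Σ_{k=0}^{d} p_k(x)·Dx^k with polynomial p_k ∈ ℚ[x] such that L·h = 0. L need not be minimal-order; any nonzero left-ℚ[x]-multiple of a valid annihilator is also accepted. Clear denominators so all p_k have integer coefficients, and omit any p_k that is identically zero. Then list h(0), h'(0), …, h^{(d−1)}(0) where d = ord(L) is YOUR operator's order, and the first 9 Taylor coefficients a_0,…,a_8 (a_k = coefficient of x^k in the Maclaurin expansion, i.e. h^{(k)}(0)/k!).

L = (50 + 8·x + 8·x^2)·Dx + (9 + 22·x + 12·x^2 + 8·x^3)·Dx^2 + (50 + 8·x + 8·x^2)·Dx^3 + (9 + 22·x + 12·x^2 + 8·x^3)·Dx^4  (order 4).
h: a_k = 1, -2, 3/2, -8/3, 97/24, -32/5, 7679/720, -128/7, 1290241/40320, …
ICs: h(0) = 1, h′(0) = -2, h′′(0) = 3, h′′′(0) = -16.

f: a_k = 1, 0, -1/2, 0, 1/24, 0, -1/720, 0, 1/40320, …
g: a_k = 0, -2, 2, -8/3, 4, -32/5, 32/3, -128/7, 32, …
h₀=f+g: left-lcm gives L₀, ord ≤ 4.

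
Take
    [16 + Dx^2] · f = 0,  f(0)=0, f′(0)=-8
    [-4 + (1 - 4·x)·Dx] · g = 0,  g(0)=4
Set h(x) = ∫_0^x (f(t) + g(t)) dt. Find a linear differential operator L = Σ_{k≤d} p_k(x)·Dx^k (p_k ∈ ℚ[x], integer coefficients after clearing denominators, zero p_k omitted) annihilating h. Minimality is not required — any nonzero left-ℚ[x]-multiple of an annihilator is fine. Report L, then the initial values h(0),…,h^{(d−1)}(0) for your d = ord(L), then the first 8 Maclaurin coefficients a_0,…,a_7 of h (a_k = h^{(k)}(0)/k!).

f: a_k = 0, -8, 0, 64/3, 0, -256/15, 0, 2048/315, …
g: a_k = 4, 16, 64, 256, 1024, 4096, 16384, 65536, …
Sum ⇒ L₀ = lclm(L_f,L_g) in ℚ(x)⟨Dx⟩.
h=∫₀ˣh₀: take L = L₀·Dx.
L = (-448 + 512·x - 1024·x^2)·Dx + (48 - 320·x + 768·x^2 - 1024·x^3)·Dx^2 + (-28 + 32·x - 64·x^2)·Dx^3 + (3 - 20·x + 48·x^2 - 64·x^3)·Dx^4  (order 4).
h: a_k = 0, 4, 4, 64/3, 208/3, 1024/5, 30592/45, 16384/7, …
ICs: h(0) = 0, h′(0) = 4, h′′(0) = 8, h′′′(0) = 128.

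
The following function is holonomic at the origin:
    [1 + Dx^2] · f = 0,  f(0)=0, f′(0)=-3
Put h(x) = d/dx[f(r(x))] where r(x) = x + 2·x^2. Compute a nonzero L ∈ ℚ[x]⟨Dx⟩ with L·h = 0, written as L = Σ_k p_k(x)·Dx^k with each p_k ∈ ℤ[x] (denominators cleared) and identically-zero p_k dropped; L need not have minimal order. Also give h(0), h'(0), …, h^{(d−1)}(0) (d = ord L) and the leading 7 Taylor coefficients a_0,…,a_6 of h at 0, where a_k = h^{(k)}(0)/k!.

f: a_k = 0, -3, 0, 1/2, 0, -1/40, 0, …
Substitute x→r, Dx→(1/r')Dx; clear ⇒ L₀.
Differentiate: ansatz ord ≤ ord L₀ ⇒ L.
L = (49 + 16·x + 96·x^2 + 256·x^3 + 256·x^4) + (-12 - 48·x)·Dx + (1 + 8·x + 16·x^2)·Dx^2  (order 2).
h: a_k = -3, -12, 3/2, 12, 239/8, 45/2, -1679/240, …
ICs: h(0) = -3, h′(0) = -12.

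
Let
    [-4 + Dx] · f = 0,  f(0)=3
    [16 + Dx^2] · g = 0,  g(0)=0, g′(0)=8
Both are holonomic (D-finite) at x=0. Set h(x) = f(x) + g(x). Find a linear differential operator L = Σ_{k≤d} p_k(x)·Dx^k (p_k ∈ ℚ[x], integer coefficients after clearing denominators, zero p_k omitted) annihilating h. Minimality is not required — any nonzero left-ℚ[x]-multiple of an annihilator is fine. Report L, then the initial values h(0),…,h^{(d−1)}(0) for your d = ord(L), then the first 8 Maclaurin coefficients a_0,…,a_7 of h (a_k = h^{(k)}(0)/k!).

L = -64 + 16·Dx - 4·Dx^2 + Dx^3  (order 3).
h: a_k = 3, 20, 24, 32/3, 32, 128/3, 256/15, 1024/315, …
ICs: h(0) = 3, h′(0) = 20, h′′(0) = 48.

f: a_k = 3, 12, 24, 32, 32, 128/5, 256/15, 1024/105, …
g: a_k = 0, 8, 0, -64/3, 0, 256/15, 0, -2048/315, …
h₀=f+g: left-lcm gives L₀, ord ≤ 3.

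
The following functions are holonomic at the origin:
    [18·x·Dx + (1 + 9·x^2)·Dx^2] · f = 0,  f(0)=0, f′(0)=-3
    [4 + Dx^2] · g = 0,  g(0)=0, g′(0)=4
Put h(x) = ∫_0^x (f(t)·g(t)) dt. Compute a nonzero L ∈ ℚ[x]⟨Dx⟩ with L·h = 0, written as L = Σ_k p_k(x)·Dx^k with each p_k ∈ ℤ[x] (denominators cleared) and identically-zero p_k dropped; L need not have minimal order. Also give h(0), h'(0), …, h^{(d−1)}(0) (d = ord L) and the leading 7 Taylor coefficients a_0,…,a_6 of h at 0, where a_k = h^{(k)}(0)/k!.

L = (2080 + 50256·x^2 + 89424·x^4 + 186624·x^6 + 419904·x^8)·Dx + (3168·x + 38880·x^3 + 139968·x^5 + 419904·x^7)·Dx^2 + (572 + 13788·x^2 + 33048·x^4 + 93312·x^6 + 209952·x^8)·Dx^3 + (792·x + 9720·x^3 + 34992·x^5 + 104976·x^7)·Dx^4 + (13 + 306·x^2 + 2673·x^4 + 11664·x^6 + 26244·x^8)·Dx^5  (order 5).
h: a_k = 0, 0, 0, -4, 0, 44/5, 0, …
ICs: h(0) = 0, h′(0) = 0, h′′(0) = 0, h′′′(0) = -24, h′′′′(0) = 0.

f: a_k = 0, -3, 0, 9, 0, -243/5, 0, …
g: a_k = 0, 4, 0, -8/3, 0, 8/15, 0, …
f·g: L₀ = L_f ⊗_s L_g, ord ≤ 2·2.
∫: right-multiply L₀ by Dx.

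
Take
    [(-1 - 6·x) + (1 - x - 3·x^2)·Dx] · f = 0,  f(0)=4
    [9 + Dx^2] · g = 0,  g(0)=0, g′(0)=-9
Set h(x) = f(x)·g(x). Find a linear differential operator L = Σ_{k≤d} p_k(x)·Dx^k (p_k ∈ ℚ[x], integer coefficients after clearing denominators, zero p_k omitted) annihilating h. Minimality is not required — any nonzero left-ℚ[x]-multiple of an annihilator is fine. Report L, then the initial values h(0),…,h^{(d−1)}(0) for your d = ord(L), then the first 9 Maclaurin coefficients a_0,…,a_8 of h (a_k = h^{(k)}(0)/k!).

f: a_k = 4, 4, 16, 28, 76, 160, 388, 868, 2032, …
g: a_k = 0, -9, 0, 27/2, 0, -243/40, 0, 729/560, 0, …
Product ⇒ symmetric product L₀, ord ≤ 2.
L = (-3 + 9·x + 27·x^2) + (2 + 12·x)·Dx + (-1 + x + 3·x^2)·Dx^2  (order 2).
h: a_k = 0, -36, -36, -90, -198, -4923/10, -10863/10, -358119/140, -162873/28, …
ICs: h(0) = 0, h′(0) = -36.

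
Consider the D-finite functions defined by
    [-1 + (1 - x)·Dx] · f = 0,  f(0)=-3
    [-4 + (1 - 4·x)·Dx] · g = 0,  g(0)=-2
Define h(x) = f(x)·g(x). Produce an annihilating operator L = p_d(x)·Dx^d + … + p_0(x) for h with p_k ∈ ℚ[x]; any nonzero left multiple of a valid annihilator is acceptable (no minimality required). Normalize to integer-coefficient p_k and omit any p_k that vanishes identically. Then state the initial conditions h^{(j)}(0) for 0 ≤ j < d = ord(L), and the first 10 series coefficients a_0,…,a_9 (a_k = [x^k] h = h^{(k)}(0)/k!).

f: a_k = -3, -3, -3, -3, -3, -3, -3, -3, -3, -3, …
g: a_k = -2, -8, -32, -128, -512, -2048, -8192, -32768, -131072, -524288, …
Product ⇒ symmetric product L₀, ord ≤ 1.
L = (-5 + 8·x) + (1 - 5·x + 4·x^2)·Dx  (order 1).
h: a_k = 6, 30, 126, 510, 2046, 8190, 32766, 131070, 524286, 2097150, …
ICs: h(0) = 6.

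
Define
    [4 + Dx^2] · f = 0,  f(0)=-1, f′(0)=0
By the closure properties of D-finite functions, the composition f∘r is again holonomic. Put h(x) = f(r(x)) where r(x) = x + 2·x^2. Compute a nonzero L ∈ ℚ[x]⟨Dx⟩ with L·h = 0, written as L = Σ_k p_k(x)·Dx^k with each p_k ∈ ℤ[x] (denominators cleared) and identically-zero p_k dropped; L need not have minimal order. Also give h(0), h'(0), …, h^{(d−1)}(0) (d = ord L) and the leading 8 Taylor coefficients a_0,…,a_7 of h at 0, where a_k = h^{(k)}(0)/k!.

L = (4 + 48·x + 192·x^2 + 256·x^3) - 4·Dx + (1 + 4·x)·Dx^2  (order 2).
h: a_k = -1, 0, 2, 8, 22/3, -16/3, -716/45, -304/15, …
ICs: h(0) = -1, h′(0) = 0.

f: a_k = -1, 0, 2, 0, -2/3, 0, 4/45, 0, …
L₀ from L_f via x↦r, Dx↦r'^{-1}Dx.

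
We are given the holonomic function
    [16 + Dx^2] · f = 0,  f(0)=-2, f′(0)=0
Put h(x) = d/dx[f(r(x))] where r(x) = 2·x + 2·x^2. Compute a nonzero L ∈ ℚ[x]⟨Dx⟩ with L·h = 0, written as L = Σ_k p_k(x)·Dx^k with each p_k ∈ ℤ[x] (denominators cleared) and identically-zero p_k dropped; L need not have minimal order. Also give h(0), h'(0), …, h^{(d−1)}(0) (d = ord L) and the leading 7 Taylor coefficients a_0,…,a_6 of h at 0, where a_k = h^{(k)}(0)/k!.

L = (76 + 512·x + 1536·x^2 + 2048·x^3 + 1024·x^4) + (-6 - 12·x)·Dx + (1 + 4·x + 4·x^2)·Dx^2  (order 2).
h: a_k = 0, 128, 384, -3328/3, -20480/3, -118784/15, 315392/15, …
ICs: h(0) = 0, h′(0) = 128.

f: a_k = -2, 0, 16, 0, -64/3, 0, 512/45, …
h₀=f(r): pull back L_f along r ⇒ L₀.
Derive L from L₀ (diff closure).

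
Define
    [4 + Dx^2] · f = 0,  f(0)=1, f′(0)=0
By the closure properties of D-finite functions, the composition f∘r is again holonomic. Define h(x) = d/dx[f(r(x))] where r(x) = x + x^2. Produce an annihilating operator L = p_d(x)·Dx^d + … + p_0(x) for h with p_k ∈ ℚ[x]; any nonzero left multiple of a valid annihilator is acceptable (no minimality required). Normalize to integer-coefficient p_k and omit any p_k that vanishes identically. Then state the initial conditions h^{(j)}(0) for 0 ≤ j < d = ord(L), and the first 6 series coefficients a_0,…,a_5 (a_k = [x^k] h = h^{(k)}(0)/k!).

L = (16 + 32·x + 96·x^2 + 128·x^3 + 64·x^4) + (-6 - 12·x)·Dx + (1 + 4·x + 4·x^2)·Dx^2  (order 2).
h: a_k = 0, -4, -12, -16/3, 40/3, 352/15, …
ICs: h(0) = 0, h′(0) = -4.

f: a_k = 1, 0, -2, 0, 2/3, 0, …
Change of var in L_f (x↦r) gives L₀.
h=h₀': d/dx-closure on L₀ ⇒ L.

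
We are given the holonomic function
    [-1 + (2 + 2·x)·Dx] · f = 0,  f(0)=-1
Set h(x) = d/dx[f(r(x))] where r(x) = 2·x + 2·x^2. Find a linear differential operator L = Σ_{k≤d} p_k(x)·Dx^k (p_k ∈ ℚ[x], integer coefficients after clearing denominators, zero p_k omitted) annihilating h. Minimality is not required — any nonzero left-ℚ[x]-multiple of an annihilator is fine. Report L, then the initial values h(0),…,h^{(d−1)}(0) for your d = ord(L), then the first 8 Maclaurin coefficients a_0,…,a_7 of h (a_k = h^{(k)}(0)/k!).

L = 1 + (-1 - 4·x - 6·x^2 - 4·x^3)·Dx  (order 1).
h: a_k = -1, -1, 3/2, -3/2, 5/8, 9/8, -49/16, 61/16, …
ICs: h(0) = -1.

f: a_k = -1, -1/2, 1/8, -1/16, 5/128, -7/256, 21/1024, -33/2048, …
f∘r: x↦r, Dx↦Dx/r' in L_f ⇒ L₀.
h=h₀': d/dx-closure on L₀ ⇒ L.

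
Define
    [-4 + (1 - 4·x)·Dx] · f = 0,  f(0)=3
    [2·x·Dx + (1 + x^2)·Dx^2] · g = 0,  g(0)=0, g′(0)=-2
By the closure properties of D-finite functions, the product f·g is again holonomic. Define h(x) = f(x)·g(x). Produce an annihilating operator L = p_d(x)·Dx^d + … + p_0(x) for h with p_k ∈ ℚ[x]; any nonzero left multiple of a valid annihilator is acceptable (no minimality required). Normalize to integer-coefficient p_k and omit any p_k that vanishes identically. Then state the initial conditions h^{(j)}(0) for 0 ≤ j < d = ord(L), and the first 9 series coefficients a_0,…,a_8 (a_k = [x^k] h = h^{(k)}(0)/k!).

f: a_k = 3, 12, 48, 192, 768, 3072, 12288, 49152, 196608, …
g: a_k = 0, -2, 0, 2/3, 0, -2/5, 0, 2/7, 0, …
L₀ := L_f ⊗_s L_g (sym. prod.), ord ≤ 2.
L = 8·x + (8 - 2·x + 16·x^2)·Dx + (-1 + 4·x - x^2 + 4·x^3)·Dx^2  (order 2).
h: a_k = 0, -6, -24, -94, -376, -7526/5, -30104/5, -842882/35, -3371528/35, …
ICs: h(0) = 0, h′(0) = -6.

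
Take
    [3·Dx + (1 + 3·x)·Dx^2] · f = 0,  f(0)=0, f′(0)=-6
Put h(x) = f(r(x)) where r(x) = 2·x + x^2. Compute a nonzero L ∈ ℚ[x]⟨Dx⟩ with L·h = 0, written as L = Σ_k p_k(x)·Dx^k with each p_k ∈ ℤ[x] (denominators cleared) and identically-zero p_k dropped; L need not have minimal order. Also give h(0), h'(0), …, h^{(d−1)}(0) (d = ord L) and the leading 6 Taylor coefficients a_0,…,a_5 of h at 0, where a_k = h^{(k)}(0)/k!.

L = (5 + 6·x + 3·x^2)·Dx + (1 + 7·x + 9·x^2 + 3·x^3)·Dx^2  (order 2).
h: a_k = 0, -12, 30, -108, 441, -9612/5, …
ICs: h(0) = 0, h′(0) = -12.

f: a_k = 0, -6, 9, -18, 81/2, -486/5, …
L₀ from L_f via x↦r, Dx↦r'^{-1}Dx.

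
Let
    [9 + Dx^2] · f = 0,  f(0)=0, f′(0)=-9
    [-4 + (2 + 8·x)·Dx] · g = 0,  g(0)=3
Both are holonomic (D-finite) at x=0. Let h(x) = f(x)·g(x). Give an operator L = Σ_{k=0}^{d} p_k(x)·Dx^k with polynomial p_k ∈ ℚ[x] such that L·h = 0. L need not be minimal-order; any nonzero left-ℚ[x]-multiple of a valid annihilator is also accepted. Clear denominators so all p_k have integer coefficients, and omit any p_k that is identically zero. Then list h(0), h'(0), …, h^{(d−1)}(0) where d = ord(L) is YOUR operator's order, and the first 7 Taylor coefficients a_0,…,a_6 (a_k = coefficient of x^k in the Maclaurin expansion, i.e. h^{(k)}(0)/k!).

f: a_k = 0, -9, 0, 27/2, 0, -243/40, 0, …
g: a_k = 3, 6, -6, 12, -30, 84, -252, …
f·g: L₀ = L_f ⊗_s L_g, ord ≤ 2·1.
L = (21 + 72·x + 144·x^2) + (-4 - 16·x)·Dx + (1 + 8·x + 16·x^2)·Dx^2  (order 2).
h: a_k = 0, -27, -54, 189/2, -27, 6831/40, -12609/20, …
ICs: h(0) = 0, h′(0) = -27.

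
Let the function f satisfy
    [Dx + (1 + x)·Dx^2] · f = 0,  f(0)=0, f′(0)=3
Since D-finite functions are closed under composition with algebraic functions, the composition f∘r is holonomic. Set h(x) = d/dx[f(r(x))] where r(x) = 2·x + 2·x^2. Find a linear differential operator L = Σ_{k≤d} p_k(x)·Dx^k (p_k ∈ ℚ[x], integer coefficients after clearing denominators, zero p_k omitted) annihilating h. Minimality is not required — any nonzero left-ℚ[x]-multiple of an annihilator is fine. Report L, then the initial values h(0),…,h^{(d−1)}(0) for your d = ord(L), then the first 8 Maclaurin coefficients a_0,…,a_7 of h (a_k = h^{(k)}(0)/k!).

f: a_k = 0, 3, -3/2, 1, -3/4, 3/5, -1/2, 3/7, …
h₀=f(r): pull back L_f along r ⇒ L₀.
Derive L from L₀ (diff closure).
L = (4·x + 4·x^2) + (1 + 4·x + 6·x^2 + 4·x^3)·Dx  (order 1).
h: a_k = 6, 0, -12, 24, -24, 0, 48, -96, …
ICs: h(0) = 6.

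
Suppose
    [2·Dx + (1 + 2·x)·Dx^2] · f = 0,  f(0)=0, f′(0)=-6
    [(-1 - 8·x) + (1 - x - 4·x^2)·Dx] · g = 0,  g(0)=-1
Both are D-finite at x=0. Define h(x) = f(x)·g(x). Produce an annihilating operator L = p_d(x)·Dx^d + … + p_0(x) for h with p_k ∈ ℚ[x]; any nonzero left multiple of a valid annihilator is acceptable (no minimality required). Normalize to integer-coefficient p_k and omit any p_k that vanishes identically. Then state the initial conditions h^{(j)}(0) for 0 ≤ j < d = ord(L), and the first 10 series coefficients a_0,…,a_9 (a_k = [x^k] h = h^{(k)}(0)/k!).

f: a_k = 0, -6, 6, -8, 12, -96/5, 32, -384/7, 96, -512/3, …
g: a_k = -1, -1, -5, -9, -29, -65, -181, -441, -1165, -2929, …
Sym-product of L_f,L_g gives L₀ (≤ ord 2).
L = (10 + 32·x) + (22·x + 40·x^2)·Dx + (-1 - x + 6·x^2 + 8·x^3)·Dx^2  (order 2).
h: a_k = 0, 6, 0, 32, 20, 836/5, 1076/5, 6572/7, 59628/35, 591124/105, …
ICs: h(0) = 0, h′(0) = 6.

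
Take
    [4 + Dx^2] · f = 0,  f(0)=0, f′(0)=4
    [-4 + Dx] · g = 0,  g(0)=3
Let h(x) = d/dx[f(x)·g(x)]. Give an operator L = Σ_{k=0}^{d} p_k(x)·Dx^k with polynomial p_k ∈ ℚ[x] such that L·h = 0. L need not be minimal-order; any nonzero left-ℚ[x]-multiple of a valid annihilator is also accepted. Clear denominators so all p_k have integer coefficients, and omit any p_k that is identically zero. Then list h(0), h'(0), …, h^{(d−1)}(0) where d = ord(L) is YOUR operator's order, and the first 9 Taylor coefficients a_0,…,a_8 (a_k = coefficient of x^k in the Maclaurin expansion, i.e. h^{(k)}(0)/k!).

f: a_k = 0, 4, 0, -8/3, 0, 8/15, 0, -16/315, 0, …
g: a_k = 3, 12, 24, 32, 32, 128/5, 256/15, 1024/105, 512/105, …
L₀ := L_f ⊗_s L_g (sym. prod.), ord ≤ 2.
h₀' ⇒ L via d/dx closure of L₀.
L = 20 - 8·Dx + Dx^2  (order 2).
h: a_k = 12, 96, 264, 384, 328, 704/5, -464/15, -512/5, -9592/105, …
ICs: h(0) = 12, h′(0) = 96.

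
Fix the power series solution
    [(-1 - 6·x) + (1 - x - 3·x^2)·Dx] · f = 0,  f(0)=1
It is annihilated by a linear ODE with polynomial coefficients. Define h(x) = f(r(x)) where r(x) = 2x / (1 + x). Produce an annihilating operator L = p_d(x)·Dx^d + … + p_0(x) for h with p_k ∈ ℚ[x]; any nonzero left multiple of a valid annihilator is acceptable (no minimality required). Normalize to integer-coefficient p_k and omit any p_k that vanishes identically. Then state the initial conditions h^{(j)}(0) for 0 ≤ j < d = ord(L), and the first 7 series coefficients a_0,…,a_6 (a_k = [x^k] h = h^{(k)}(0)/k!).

f: a_k = 1, 1, 4, 7, 19, 40, 97, …
h₀=f(r): pull back L_f along r ⇒ L₀.
L = (2 + 26·x) + (-1 - x + 13·x^2 + 13·x^3)·Dx  (order 1).
h: a_k = 1, 2, 14, 26, 182, 338, 2366, …
ICs: h(0) = 1.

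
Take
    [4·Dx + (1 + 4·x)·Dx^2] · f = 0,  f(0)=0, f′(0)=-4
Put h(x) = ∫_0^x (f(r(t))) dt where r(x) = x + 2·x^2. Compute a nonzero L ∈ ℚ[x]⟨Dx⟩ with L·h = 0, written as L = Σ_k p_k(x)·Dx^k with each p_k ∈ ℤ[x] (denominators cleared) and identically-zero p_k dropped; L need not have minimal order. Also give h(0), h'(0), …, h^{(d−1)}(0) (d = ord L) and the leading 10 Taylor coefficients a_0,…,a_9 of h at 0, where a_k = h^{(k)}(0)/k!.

L = (16·x + 32·x^2)·Dx^2 + (1 + 8·x + 24·x^2 + 32·x^3)·Dx^3  (order 3).
h: a_k = 0, 0, -2, 0, 8/3, -32/5, 128/15, 0, -256/7, 1024/9, …
ICs: h(0) = 0, h′(0) = 0, h′′(0) = -4.

f: a_k = 0, -4, 8, -64/3, 64, -1024/5, 2048/3, -16384/7, 8192, -262144/9, …
f∘r: x↦r, Dx↦Dx/r' in L_f ⇒ L₀.
h=∫h₀ ⇒ L = L₀·Dx.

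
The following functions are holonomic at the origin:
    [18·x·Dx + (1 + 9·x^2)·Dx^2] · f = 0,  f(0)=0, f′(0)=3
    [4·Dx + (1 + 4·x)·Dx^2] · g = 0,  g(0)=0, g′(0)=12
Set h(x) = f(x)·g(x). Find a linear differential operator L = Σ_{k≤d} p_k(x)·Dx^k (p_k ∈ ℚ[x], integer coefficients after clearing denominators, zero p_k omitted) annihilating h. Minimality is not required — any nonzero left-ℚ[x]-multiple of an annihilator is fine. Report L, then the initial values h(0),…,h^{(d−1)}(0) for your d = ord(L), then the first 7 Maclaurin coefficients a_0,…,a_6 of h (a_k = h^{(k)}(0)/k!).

f: a_k = 0, 3, 0, -9, 0, 243/5, 0, …
g: a_k = 0, 12, -24, 64, -192, 3072/5, -2048, …
f·g: L₀ = L_f ⊗_s L_g, ord ≤ 2·2.
L = (2448 + 17280·x + 76464·x^2 + 518400·x^3 + 1399680·x^4 + 2426112·x^5 + 1679616·x^7)·Dx + (452 + 10800·x + 98028·x^2 + 491184·x^3 + 1840320·x^4 + 4339008·x^5 + 6531840·x^6 + 1259712·x^7 + 5878656·x^8)·Dx^2 + (136 + 1912·x + 18576·x^2 + 103608·x^3 + 389448·x^4 + 1100304·x^5 + 2239488·x^6 + 3277584·x^7 + 1259712·x^8 + 3359232·x^9)·Dx^3 + (13 + 176·x + 1234·x^2 + 6048·x^3 + 22833·x^4 + 68688·x^5 + 154224·x^6 + 279936·x^7 + 399492·x^8 + 209952·x^9 + 419904·x^10)·Dx^4  (order 4).
h: a_k = 0, 0, 36, -72, 84, -360, 9252/5, …
ICs: h(0) = 0, h′(0) = 0, h′′(0) = 72, h′′′(0) = -432.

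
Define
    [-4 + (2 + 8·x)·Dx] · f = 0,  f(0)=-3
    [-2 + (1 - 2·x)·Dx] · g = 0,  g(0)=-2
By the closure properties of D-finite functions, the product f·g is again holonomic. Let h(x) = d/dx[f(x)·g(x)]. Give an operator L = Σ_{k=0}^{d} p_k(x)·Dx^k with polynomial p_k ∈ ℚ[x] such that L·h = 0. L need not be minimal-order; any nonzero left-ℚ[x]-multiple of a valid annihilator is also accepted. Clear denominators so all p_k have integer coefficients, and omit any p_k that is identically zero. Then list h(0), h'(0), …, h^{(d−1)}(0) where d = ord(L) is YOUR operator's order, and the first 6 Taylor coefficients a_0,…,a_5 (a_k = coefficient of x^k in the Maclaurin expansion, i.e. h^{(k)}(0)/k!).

L = (3 + 24·x + 12·x^2) + (-1 - 3·x + 6·x^2 + 8·x^3)·Dx  (order 1).
h: a_k = 24, 72, 288, 528, 2160, 2160, …
ICs: h(0) = 24.

f: a_k = -3, -6, 6, -12, 30, -84, …
g: a_k = -2, -4, -8, -16, -32, -64, …
Sym-product of L_f,L_g gives L₀ (≤ ord 1).
h=h₀': d/dx-closure on L₀ ⇒ L.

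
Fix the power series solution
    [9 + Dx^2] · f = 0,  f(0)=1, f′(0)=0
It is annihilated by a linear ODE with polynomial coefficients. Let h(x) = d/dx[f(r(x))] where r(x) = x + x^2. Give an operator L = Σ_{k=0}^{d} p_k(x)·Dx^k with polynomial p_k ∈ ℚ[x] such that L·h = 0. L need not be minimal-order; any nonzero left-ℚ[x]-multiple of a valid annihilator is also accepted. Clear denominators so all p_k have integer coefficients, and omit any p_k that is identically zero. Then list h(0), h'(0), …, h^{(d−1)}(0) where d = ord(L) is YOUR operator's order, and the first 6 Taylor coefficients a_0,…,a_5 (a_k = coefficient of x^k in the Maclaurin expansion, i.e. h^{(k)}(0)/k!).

f: a_k = 1, 0, -9/2, 0, 27/8, 0, …
Change of var in L_f (x↦r) gives L₀.
Derive L from L₀ (diff closure).
L = (21 + 72·x + 216·x^2 + 288·x^3 + 144·x^4) + (-6 - 12·x)·Dx + (1 + 4·x + 4·x^2)·Dx^2  (order 2).
h: a_k = 0, -9, -27, -9/2, 135/2, 4617/40, …
ICs: h(0) = 0, h′(0) = -9.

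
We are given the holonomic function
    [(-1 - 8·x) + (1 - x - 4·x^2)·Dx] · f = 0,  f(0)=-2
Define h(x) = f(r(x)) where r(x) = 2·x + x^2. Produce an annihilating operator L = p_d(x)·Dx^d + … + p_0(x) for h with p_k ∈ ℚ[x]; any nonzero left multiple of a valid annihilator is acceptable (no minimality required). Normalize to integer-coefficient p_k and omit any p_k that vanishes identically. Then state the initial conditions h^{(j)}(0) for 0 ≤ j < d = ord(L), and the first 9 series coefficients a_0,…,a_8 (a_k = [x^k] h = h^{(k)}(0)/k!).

L = (2 + 34·x + 48·x^2 + 16·x^3) + (-1 + 2·x + 17·x^2 + 16·x^3 + 4·x^4)·Dx  (order 1).
h: a_k = -2, -4, -42, -184, -1154, -6124, -34978, -193264, -1083754, …
ICs: h(0) = -2.

f: a_k = -2, -2, -10, -18, -58, -130, -362, -882, -2330, …
h₀=f(r): pull back L_f along r ⇒ L₀.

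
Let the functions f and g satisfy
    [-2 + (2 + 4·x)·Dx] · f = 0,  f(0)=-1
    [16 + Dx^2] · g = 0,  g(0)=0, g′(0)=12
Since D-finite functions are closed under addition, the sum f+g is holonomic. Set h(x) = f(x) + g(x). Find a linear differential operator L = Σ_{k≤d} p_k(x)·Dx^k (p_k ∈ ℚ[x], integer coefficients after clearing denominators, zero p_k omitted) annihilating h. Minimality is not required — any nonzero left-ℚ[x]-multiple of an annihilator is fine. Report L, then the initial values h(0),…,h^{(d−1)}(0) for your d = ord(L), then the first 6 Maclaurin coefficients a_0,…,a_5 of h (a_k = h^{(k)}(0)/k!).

L = (-304 - 1024·x - 1024·x^2) + (240 + 1504·x + 3072·x^2 + 2048·x^3)·Dx + (-19 - 64·x - 64·x^2)·Dx^2 + (15 + 94·x + 192·x^2 + 128·x^3)·Dx^3  (order 3).
h: a_k = -1, 11, 1/2, -65/2, 5/8, 989/40, …
ICs: h(0) = -1, h′(0) = 11, h′′(0) = 1.

f: a_k = -1, -1, 1/2, -1/2, 5/8, -7/8, …
g: a_k = 0, 12, 0, -32, 0, 128/5, …
Sum ⇒ L₀ = lclm(L_f,L_g) in ℚ(x)⟨Dx⟩.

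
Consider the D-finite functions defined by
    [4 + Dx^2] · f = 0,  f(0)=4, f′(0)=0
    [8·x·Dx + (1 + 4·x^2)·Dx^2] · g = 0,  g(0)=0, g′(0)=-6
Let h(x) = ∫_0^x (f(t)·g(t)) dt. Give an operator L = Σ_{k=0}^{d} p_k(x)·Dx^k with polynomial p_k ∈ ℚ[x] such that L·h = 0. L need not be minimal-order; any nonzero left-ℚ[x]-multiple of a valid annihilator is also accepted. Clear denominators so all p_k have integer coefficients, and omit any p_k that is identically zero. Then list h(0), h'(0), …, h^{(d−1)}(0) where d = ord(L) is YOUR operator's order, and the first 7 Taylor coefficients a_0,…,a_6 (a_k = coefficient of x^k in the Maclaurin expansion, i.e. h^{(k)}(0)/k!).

f: a_k = 4, 0, -8, 0, 8/3, 0, -16/45, …
g: a_k = 0, -6, 0, 8, 0, -96/5, 0, …
L₀ := L_f ⊗_s L_g (sym. prod.), ord ≤ 4.
∫: right-multiply L₀ by Dx.
L = (80 + 832·x^2 + 1408·x^4 + 2048·x^6 + 2048·x^8)·Dx + (96·x + 640·x^3 + 1536·x^5 + 2048·x^7)·Dx^2 + (24 + 256·x^2 + 576·x^4 + 1024·x^6 + 1024·x^8)·Dx^3 + (24·x + 160·x^3 + 384·x^5 + 512·x^7)·Dx^4 + (1 + 12·x^2 + 56·x^4 + 128·x^6 + 128·x^8)·Dx^5  (order 5).
h: a_k = 0, 0, -12, 0, 20, 0, -392/15, …
ICs: h(0) = 0, h′(0) = 0, h′′(0) = -24, h′′′(0) = 0, h′′′′(0) = 480.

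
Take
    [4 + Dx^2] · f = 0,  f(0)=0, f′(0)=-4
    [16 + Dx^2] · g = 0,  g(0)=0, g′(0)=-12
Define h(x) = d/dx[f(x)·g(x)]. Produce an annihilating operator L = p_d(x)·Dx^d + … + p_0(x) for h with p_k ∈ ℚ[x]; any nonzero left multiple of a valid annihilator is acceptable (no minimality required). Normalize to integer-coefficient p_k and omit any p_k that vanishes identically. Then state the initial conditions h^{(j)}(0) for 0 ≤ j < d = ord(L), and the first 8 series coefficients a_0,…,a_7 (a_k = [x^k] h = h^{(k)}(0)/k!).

L = 144 + 40·Dx^2 + Dx^4  (order 4).
h: a_k = 0, 96, 0, -640, 0, 5824/5, 0, -20992/21, …
ICs: h(0) = 0, h′(0) = 96, h′′(0) = 0, h′′′(0) = -3840.

f: a_k = 0, -4, 0, 8/3, 0, -8/15, 0, 16/315, …
g: a_k = 0, -12, 0, 32, 0, -128/5, 0, 1024/105, …
h₀=f·g: eliminate ⇒ L₀, order ≤ 2·2.
Derive L from L₀ (diff closure).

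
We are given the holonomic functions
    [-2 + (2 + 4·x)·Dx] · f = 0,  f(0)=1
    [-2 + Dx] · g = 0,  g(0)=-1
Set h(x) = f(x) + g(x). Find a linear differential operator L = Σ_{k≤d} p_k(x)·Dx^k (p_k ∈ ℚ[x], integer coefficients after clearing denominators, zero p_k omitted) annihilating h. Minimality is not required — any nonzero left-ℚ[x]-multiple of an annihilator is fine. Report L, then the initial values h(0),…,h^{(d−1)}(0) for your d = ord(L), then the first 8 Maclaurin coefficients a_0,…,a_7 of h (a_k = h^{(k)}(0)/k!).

f: a_k = 1, 1, -1/2, 1/2, -5/8, 7/8, -21/16, 33/16, …
g: a_k = -1, -2, -2, -4/3, -2/3, -4/15, -4/45, -8/315, …
Weyl lclm of L_f,L_g ⇒ L₀ (ord ≤ 2).
L = (6 + 8·x) + (-5 - 16·x - 16·x^2)·Dx + (1 + 6·x + 8·x^2)·Dx^2  (order 2).
h: a_k = 0, -1, -5/2, -5/6, -31/24, 73/120, -1009/720, 10267/5040, …
ICs: h(0) = 0, h′(0) = -1.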